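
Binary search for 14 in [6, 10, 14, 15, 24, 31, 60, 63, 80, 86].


Step 1: lo=0, hi=9, mid=4, val=24
Step 2: lo=0, hi=3, mid=1, val=10
Step 3: lo=2, hi=3, mid=2, val=14

Found at index 2


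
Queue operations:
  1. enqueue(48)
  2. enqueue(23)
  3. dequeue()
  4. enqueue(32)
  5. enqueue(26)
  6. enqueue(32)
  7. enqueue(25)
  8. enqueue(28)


enqueue(48) -> [48]
enqueue(23) -> [48, 23]
dequeue()->48, [23]
enqueue(32) -> [23, 32]
enqueue(26) -> [23, 32, 26]
enqueue(32) -> [23, 32, 26, 32]
enqueue(25) -> [23, 32, 26, 32, 25]
enqueue(28) -> [23, 32, 26, 32, 25, 28]

Final queue: [23, 32, 26, 32, 25, 28]


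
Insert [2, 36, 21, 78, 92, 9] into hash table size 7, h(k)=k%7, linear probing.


Insert 2: h=2 -> slot 2
Insert 36: h=1 -> slot 1
Insert 21: h=0 -> slot 0
Insert 78: h=1, 2 probes -> slot 3
Insert 92: h=1, 3 probes -> slot 4
Insert 9: h=2, 3 probes -> slot 5

Table: [21, 36, 2, 78, 92, 9, None]


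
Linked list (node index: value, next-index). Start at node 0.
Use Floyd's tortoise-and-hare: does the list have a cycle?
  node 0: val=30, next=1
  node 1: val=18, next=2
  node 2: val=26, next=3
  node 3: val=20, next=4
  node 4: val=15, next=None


Floyd's tortoise (slow, +1) and hare (fast, +2):
  init: slow=0, fast=0
  step 1: slow=1, fast=2
  step 2: slow=2, fast=4
  step 3: fast -> None, no cycle

Cycle: no


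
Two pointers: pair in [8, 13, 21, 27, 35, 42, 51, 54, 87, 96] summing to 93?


lo=0(8)+hi=9(96)=104
lo=0(8)+hi=8(87)=95
lo=0(8)+hi=7(54)=62
lo=1(13)+hi=7(54)=67
lo=2(21)+hi=7(54)=75
lo=3(27)+hi=7(54)=81
lo=4(35)+hi=7(54)=89
lo=5(42)+hi=7(54)=96
lo=5(42)+hi=6(51)=93

Yes: 42+51=93


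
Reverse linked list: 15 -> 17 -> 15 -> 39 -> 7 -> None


Step 1: curr=15, set curr.next=prev(None) | reversed so far: 15
Step 2: curr=17, set curr.next=prev(15) | reversed so far: 17 -> 15
Step 3: curr=15, set curr.next=prev(17) | reversed so far: 15 -> 17 -> 15
Step 4: curr=39, set curr.next=prev(15) | reversed so far: 39 -> 15 -> 17 -> 15
Step 5: curr=7, set curr.next=prev(39) | reversed so far: 7 -> 39 -> 15 -> 17 -> 15

7 -> 39 -> 15 -> 17 -> 15 -> None


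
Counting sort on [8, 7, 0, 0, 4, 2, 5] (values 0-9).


Input: [8, 7, 0, 0, 4, 2, 5]
Counts: [2, 0, 1, 0, 1, 1, 0, 1, 1, 0]

Sorted: [0, 0, 2, 4, 5, 7, 8]


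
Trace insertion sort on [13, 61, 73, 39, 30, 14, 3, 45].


Initial: [13, 61, 73, 39, 30, 14, 3, 45]
Insert 61: [13, 61, 73, 39, 30, 14, 3, 45]
Insert 73: [13, 61, 73, 39, 30, 14, 3, 45]
Insert 39: [13, 39, 61, 73, 30, 14, 3, 45]
Insert 30: [13, 30, 39, 61, 73, 14, 3, 45]
Insert 14: [13, 14, 30, 39, 61, 73, 3, 45]
Insert 3: [3, 13, 14, 30, 39, 61, 73, 45]
Insert 45: [3, 13, 14, 30, 39, 45, 61, 73]

Sorted: [3, 13, 14, 30, 39, 45, 61, 73]


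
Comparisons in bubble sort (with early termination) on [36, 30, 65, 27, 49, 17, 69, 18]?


Algorithm: bubble sort (with early termination)
Input: [36, 30, 65, 27, 49, 17, 69, 18]
Sorted: [17, 18, 27, 30, 36, 49, 65, 69]

28


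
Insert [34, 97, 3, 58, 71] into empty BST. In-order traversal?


Insert 34: root
Insert 97: R from 34
Insert 3: L from 34
Insert 58: R from 34 -> L from 97
Insert 71: R from 34 -> L from 97 -> R from 58

In-order: [3, 34, 58, 71, 97]


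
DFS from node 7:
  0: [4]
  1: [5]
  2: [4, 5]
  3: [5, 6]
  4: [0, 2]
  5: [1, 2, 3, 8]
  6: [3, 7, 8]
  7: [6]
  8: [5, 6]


Visit 7, push [6]
Visit 6, push [8, 3]
Visit 3, push [5]
Visit 5, push [8, 2, 1]
Visit 1, push []
Visit 2, push [4]
Visit 4, push [0]
Visit 0, push []
Visit 8, push []

DFS order: [7, 6, 3, 5, 1, 2, 4, 0, 8]


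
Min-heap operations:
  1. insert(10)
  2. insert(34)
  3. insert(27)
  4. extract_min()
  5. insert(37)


insert(10) -> [10]
insert(34) -> [10, 34]
insert(27) -> [10, 34, 27]
extract_min()->10, [27, 34]
insert(37) -> [27, 34, 37]

Final heap: [27, 34, 37]


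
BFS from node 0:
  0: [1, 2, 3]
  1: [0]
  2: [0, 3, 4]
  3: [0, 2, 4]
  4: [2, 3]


Visit 0, enqueue [1, 2, 3]
Visit 1, enqueue []
Visit 2, enqueue [4]
Visit 3, enqueue []
Visit 4, enqueue []

BFS order: [0, 1, 2, 3, 4]


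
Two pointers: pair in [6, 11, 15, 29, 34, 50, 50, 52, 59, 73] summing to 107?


lo=0(6)+hi=9(73)=79
lo=1(11)+hi=9(73)=84
lo=2(15)+hi=9(73)=88
lo=3(29)+hi=9(73)=102
lo=4(34)+hi=9(73)=107

Yes: 34+73=107


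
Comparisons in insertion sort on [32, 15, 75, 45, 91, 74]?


Algorithm: insertion sort
Input: [32, 15, 75, 45, 91, 74]
Sorted: [15, 32, 45, 74, 75, 91]

8


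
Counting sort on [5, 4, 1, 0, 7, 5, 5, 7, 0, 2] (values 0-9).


Input: [5, 4, 1, 0, 7, 5, 5, 7, 0, 2]
Counts: [2, 1, 1, 0, 1, 3, 0, 2, 0, 0]

Sorted: [0, 0, 1, 2, 4, 5, 5, 5, 7, 7]


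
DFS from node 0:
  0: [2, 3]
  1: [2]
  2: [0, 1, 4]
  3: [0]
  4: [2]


Visit 0, push [3, 2]
Visit 2, push [4, 1]
Visit 1, push []
Visit 4, push []
Visit 3, push []

DFS order: [0, 2, 1, 4, 3]


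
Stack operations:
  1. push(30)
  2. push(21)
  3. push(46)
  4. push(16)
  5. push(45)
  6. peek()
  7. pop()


push(30) -> [30]
push(21) -> [30, 21]
push(46) -> [30, 21, 46]
push(16) -> [30, 21, 46, 16]
push(45) -> [30, 21, 46, 16, 45]
peek()->45
pop()->45, [30, 21, 46, 16]

Final stack: [30, 21, 46, 16]


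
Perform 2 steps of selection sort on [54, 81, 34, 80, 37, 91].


Initial: [54, 81, 34, 80, 37, 91]
Step 1: min=34 at 2
  Swap: [34, 81, 54, 80, 37, 91]
Step 2: min=37 at 4
  Swap: [34, 37, 54, 80, 81, 91]

After 2 steps: [34, 37, 54, 80, 81, 91]


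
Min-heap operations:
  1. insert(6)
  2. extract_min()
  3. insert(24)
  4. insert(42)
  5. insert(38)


insert(6) -> [6]
extract_min()->6, []
insert(24) -> [24]
insert(42) -> [24, 42]
insert(38) -> [24, 42, 38]

Final heap: [24, 42, 38]


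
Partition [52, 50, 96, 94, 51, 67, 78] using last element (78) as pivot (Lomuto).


Pivot: 78
  52 <= 78: advance i (no swap)
  50 <= 78: advance i (no swap)
  51 <= 78: swap -> [52, 50, 51, 94, 96, 67, 78]
  67 <= 78: swap -> [52, 50, 51, 67, 96, 94, 78]
Place pivot at 4: [52, 50, 51, 67, 78, 94, 96]

Partitioned: [52, 50, 51, 67, 78, 94, 96]


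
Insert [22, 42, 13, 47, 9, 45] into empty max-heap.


Insert 22: [22]
Insert 42: [42, 22]
Insert 13: [42, 22, 13]
Insert 47: [47, 42, 13, 22]
Insert 9: [47, 42, 13, 22, 9]
Insert 45: [47, 42, 45, 22, 9, 13]

Final heap: [47, 42, 45, 22, 9, 13]


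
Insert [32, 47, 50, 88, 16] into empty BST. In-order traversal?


Insert 32: root
Insert 47: R from 32
Insert 50: R from 32 -> R from 47
Insert 88: R from 32 -> R from 47 -> R from 50
Insert 16: L from 32

In-order: [16, 32, 47, 50, 88]


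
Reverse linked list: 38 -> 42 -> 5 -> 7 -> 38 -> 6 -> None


Step 1: curr=38, set curr.next=prev(None) | reversed so far: 38
Step 2: curr=42, set curr.next=prev(38) | reversed so far: 42 -> 38
Step 3: curr=5, set curr.next=prev(42) | reversed so far: 5 -> 42 -> 38
Step 4: curr=7, set curr.next=prev(5) | reversed so far: 7 -> 5 -> 42 -> 38
Step 5: curr=38, set curr.next=prev(7) | reversed so far: 38 -> 7 -> 5 -> 42 -> 38
Step 6: curr=6, set curr.next=prev(38) | reversed so far: 6 -> 38 -> 7 -> 5 -> 42 -> 38

6 -> 38 -> 7 -> 5 -> 42 -> 38 -> None


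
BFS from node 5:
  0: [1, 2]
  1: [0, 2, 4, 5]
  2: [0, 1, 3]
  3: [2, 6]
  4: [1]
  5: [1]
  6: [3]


Visit 5, enqueue [1]
Visit 1, enqueue [0, 2, 4]
Visit 0, enqueue []
Visit 2, enqueue [3]
Visit 4, enqueue []
Visit 3, enqueue [6]
Visit 6, enqueue []

BFS order: [5, 1, 0, 2, 4, 3, 6]


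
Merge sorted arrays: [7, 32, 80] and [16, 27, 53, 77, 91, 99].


Take 7 from A
Take 16 from B
Take 27 from B
Take 32 from A
Take 53 from B
Take 77 from B
Take 80 from A

Merged: [7, 16, 27, 32, 53, 77, 80, 91, 99]


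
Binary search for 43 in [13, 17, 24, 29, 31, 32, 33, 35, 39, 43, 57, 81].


Step 1: lo=0, hi=11, mid=5, val=32
Step 2: lo=6, hi=11, mid=8, val=39
Step 3: lo=9, hi=11, mid=10, val=57
Step 4: lo=9, hi=9, mid=9, val=43

Found at index 9


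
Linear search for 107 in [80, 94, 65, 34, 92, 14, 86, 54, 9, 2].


i=0: 80!=107
i=1: 94!=107
i=2: 65!=107
i=3: 34!=107
i=4: 92!=107
i=5: 14!=107
i=6: 86!=107
i=7: 54!=107
i=8: 9!=107
i=9: 2!=107

Not found, 10 comps


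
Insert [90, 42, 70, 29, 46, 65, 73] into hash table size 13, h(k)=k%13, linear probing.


Insert 90: h=12 -> slot 12
Insert 42: h=3 -> slot 3
Insert 70: h=5 -> slot 5
Insert 29: h=3, 1 probes -> slot 4
Insert 46: h=7 -> slot 7
Insert 65: h=0 -> slot 0
Insert 73: h=8 -> slot 8

Table: [65, None, None, 42, 29, 70, None, 46, 73, None, None, None, 90]


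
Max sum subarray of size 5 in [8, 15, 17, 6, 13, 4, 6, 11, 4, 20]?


[0:5]: 59
[1:6]: 55
[2:7]: 46
[3:8]: 40
[4:9]: 38
[5:10]: 45

Max: 59 at [0:5]


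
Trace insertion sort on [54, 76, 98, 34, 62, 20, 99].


Initial: [54, 76, 98, 34, 62, 20, 99]
Insert 76: [54, 76, 98, 34, 62, 20, 99]
Insert 98: [54, 76, 98, 34, 62, 20, 99]
Insert 34: [34, 54, 76, 98, 62, 20, 99]
Insert 62: [34, 54, 62, 76, 98, 20, 99]
Insert 20: [20, 34, 54, 62, 76, 98, 99]
Insert 99: [20, 34, 54, 62, 76, 98, 99]

Sorted: [20, 34, 54, 62, 76, 98, 99]


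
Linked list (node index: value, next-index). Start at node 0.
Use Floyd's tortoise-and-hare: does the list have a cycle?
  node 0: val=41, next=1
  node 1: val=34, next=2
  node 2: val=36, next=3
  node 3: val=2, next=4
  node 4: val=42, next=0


Floyd's tortoise (slow, +1) and hare (fast, +2):
  init: slow=0, fast=0
  step 1: slow=1, fast=2
  step 2: slow=2, fast=4
  step 3: slow=3, fast=1
  step 4: slow=4, fast=3
  step 5: slow=0, fast=0
  slow == fast at node 0: cycle detected

Cycle: yes


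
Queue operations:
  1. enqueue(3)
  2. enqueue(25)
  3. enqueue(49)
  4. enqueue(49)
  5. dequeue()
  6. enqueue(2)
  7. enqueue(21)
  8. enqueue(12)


enqueue(3) -> [3]
enqueue(25) -> [3, 25]
enqueue(49) -> [3, 25, 49]
enqueue(49) -> [3, 25, 49, 49]
dequeue()->3, [25, 49, 49]
enqueue(2) -> [25, 49, 49, 2]
enqueue(21) -> [25, 49, 49, 2, 21]
enqueue(12) -> [25, 49, 49, 2, 21, 12]

Final queue: [25, 49, 49, 2, 21, 12]


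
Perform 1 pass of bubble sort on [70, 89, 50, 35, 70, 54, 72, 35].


Initial: [70, 89, 50, 35, 70, 54, 72, 35]
Pass 1: [70, 50, 35, 70, 54, 72, 35, 89] (6 swaps)

After 1 pass: [70, 50, 35, 70, 54, 72, 35, 89]


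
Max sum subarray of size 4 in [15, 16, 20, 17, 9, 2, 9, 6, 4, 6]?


[0:4]: 68
[1:5]: 62
[2:6]: 48
[3:7]: 37
[4:8]: 26
[5:9]: 21
[6:10]: 25

Max: 68 at [0:4]


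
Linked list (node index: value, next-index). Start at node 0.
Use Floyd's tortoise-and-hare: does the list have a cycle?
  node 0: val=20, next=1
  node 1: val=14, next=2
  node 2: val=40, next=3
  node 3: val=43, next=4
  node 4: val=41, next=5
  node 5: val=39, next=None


Floyd's tortoise (slow, +1) and hare (fast, +2):
  init: slow=0, fast=0
  step 1: slow=1, fast=2
  step 2: slow=2, fast=4
  step 3: fast 4->5->None, no cycle

Cycle: no


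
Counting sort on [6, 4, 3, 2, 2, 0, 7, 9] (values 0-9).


Input: [6, 4, 3, 2, 2, 0, 7, 9]
Counts: [1, 0, 2, 1, 1, 0, 1, 1, 0, 1]

Sorted: [0, 2, 2, 3, 4, 6, 7, 9]


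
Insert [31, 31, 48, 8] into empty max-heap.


Insert 31: [31]
Insert 31: [31, 31]
Insert 48: [48, 31, 31]
Insert 8: [48, 31, 31, 8]

Final heap: [48, 31, 31, 8]


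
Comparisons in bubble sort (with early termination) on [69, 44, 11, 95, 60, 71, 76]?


Algorithm: bubble sort (with early termination)
Input: [69, 44, 11, 95, 60, 71, 76]
Sorted: [11, 44, 60, 69, 71, 76, 95]

15


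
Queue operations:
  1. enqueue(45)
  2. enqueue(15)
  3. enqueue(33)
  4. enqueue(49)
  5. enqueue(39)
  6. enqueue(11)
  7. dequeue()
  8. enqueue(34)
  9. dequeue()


enqueue(45) -> [45]
enqueue(15) -> [45, 15]
enqueue(33) -> [45, 15, 33]
enqueue(49) -> [45, 15, 33, 49]
enqueue(39) -> [45, 15, 33, 49, 39]
enqueue(11) -> [45, 15, 33, 49, 39, 11]
dequeue()->45, [15, 33, 49, 39, 11]
enqueue(34) -> [15, 33, 49, 39, 11, 34]
dequeue()->15, [33, 49, 39, 11, 34]

Final queue: [33, 49, 39, 11, 34]


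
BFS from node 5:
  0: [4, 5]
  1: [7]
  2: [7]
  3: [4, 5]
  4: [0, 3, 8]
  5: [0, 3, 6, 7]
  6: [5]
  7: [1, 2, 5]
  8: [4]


Visit 5, enqueue [0, 3, 6, 7]
Visit 0, enqueue [4]
Visit 3, enqueue []
Visit 6, enqueue []
Visit 7, enqueue [1, 2]
Visit 4, enqueue [8]
Visit 1, enqueue []
Visit 2, enqueue []
Visit 8, enqueue []

BFS order: [5, 0, 3, 6, 7, 4, 1, 2, 8]


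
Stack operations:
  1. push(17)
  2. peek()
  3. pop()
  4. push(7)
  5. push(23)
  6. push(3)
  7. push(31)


push(17) -> [17]
peek()->17
pop()->17, []
push(7) -> [7]
push(23) -> [7, 23]
push(3) -> [7, 23, 3]
push(31) -> [7, 23, 3, 31]

Final stack: [7, 23, 3, 31]


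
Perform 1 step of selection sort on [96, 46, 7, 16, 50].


Initial: [96, 46, 7, 16, 50]
Step 1: min=7 at 2
  Swap: [7, 46, 96, 16, 50]

After 1 step: [7, 46, 96, 16, 50]


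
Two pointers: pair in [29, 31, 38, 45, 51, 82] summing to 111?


lo=0(29)+hi=5(82)=111

Yes: 29+82=111


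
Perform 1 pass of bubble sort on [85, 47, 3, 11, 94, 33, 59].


Initial: [85, 47, 3, 11, 94, 33, 59]
Pass 1: [47, 3, 11, 85, 33, 59, 94] (5 swaps)

After 1 pass: [47, 3, 11, 85, 33, 59, 94]


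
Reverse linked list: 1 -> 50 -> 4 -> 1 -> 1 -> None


Step 1: curr=1, set curr.next=prev(None) | reversed so far: 1
Step 2: curr=50, set curr.next=prev(1) | reversed so far: 50 -> 1
Step 3: curr=4, set curr.next=prev(50) | reversed so far: 4 -> 50 -> 1
Step 4: curr=1, set curr.next=prev(4) | reversed so far: 1 -> 4 -> 50 -> 1
Step 5: curr=1, set curr.next=prev(1) | reversed so far: 1 -> 1 -> 4 -> 50 -> 1

1 -> 1 -> 4 -> 50 -> 1 -> None


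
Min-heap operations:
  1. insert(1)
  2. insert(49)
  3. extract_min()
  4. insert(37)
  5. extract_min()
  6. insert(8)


insert(1) -> [1]
insert(49) -> [1, 49]
extract_min()->1, [49]
insert(37) -> [37, 49]
extract_min()->37, [49]
insert(8) -> [8, 49]

Final heap: [8, 49]


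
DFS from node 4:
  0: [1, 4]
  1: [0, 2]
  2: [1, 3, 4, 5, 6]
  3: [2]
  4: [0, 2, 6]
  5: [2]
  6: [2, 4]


Visit 4, push [6, 2, 0]
Visit 0, push [1]
Visit 1, push [2]
Visit 2, push [6, 5, 3]
Visit 3, push []
Visit 5, push []
Visit 6, push []

DFS order: [4, 0, 1, 2, 3, 5, 6]


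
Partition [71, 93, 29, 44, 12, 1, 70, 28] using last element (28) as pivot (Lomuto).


Pivot: 28
  12 <= 28: swap -> [12, 93, 29, 44, 71, 1, 70, 28]
  1 <= 28: swap -> [12, 1, 29, 44, 71, 93, 70, 28]
Place pivot at 2: [12, 1, 28, 44, 71, 93, 70, 29]

Partitioned: [12, 1, 28, 44, 71, 93, 70, 29]


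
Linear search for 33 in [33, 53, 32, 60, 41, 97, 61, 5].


i=0: 33==33 found!

Found at 0, 1 comps


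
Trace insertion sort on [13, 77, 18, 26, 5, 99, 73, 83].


Initial: [13, 77, 18, 26, 5, 99, 73, 83]
Insert 77: [13, 77, 18, 26, 5, 99, 73, 83]
Insert 18: [13, 18, 77, 26, 5, 99, 73, 83]
Insert 26: [13, 18, 26, 77, 5, 99, 73, 83]
Insert 5: [5, 13, 18, 26, 77, 99, 73, 83]
Insert 99: [5, 13, 18, 26, 77, 99, 73, 83]
Insert 73: [5, 13, 18, 26, 73, 77, 99, 83]
Insert 83: [5, 13, 18, 26, 73, 77, 83, 99]

Sorted: [5, 13, 18, 26, 73, 77, 83, 99]


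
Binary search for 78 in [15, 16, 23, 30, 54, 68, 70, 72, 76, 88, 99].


Step 1: lo=0, hi=10, mid=5, val=68
Step 2: lo=6, hi=10, mid=8, val=76
Step 3: lo=9, hi=10, mid=9, val=88

Not found


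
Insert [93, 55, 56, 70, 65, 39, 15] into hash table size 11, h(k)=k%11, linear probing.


Insert 93: h=5 -> slot 5
Insert 55: h=0 -> slot 0
Insert 56: h=1 -> slot 1
Insert 70: h=4 -> slot 4
Insert 65: h=10 -> slot 10
Insert 39: h=6 -> slot 6
Insert 15: h=4, 3 probes -> slot 7

Table: [55, 56, None, None, 70, 93, 39, 15, None, None, 65]


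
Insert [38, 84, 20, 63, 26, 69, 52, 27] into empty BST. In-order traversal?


Insert 38: root
Insert 84: R from 38
Insert 20: L from 38
Insert 63: R from 38 -> L from 84
Insert 26: L from 38 -> R from 20
Insert 69: R from 38 -> L from 84 -> R from 63
Insert 52: R from 38 -> L from 84 -> L from 63
Insert 27: L from 38 -> R from 20 -> R from 26

In-order: [20, 26, 27, 38, 52, 63, 69, 84]


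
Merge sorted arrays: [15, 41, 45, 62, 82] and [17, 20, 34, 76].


Take 15 from A
Take 17 from B
Take 20 from B
Take 34 from B
Take 41 from A
Take 45 from A
Take 62 from A
Take 76 from B

Merged: [15, 17, 20, 34, 41, 45, 62, 76, 82]


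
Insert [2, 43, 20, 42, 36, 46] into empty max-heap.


Insert 2: [2]
Insert 43: [43, 2]
Insert 20: [43, 2, 20]
Insert 42: [43, 42, 20, 2]
Insert 36: [43, 42, 20, 2, 36]
Insert 46: [46, 42, 43, 2, 36, 20]

Final heap: [46, 42, 43, 2, 36, 20]


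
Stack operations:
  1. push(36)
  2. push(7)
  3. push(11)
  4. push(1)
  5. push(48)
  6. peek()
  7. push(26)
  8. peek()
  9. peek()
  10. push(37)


push(36) -> [36]
push(7) -> [36, 7]
push(11) -> [36, 7, 11]
push(1) -> [36, 7, 11, 1]
push(48) -> [36, 7, 11, 1, 48]
peek()->48
push(26) -> [36, 7, 11, 1, 48, 26]
peek()->26
peek()->26
push(37) -> [36, 7, 11, 1, 48, 26, 37]

Final stack: [36, 7, 11, 1, 48, 26, 37]


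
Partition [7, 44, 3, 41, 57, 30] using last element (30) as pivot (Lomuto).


Pivot: 30
  7 <= 30: advance i (no swap)
  3 <= 30: swap -> [7, 3, 44, 41, 57, 30]
Place pivot at 2: [7, 3, 30, 41, 57, 44]

Partitioned: [7, 3, 30, 41, 57, 44]


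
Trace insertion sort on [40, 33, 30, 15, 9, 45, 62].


Initial: [40, 33, 30, 15, 9, 45, 62]
Insert 33: [33, 40, 30, 15, 9, 45, 62]
Insert 30: [30, 33, 40, 15, 9, 45, 62]
Insert 15: [15, 30, 33, 40, 9, 45, 62]
Insert 9: [9, 15, 30, 33, 40, 45, 62]
Insert 45: [9, 15, 30, 33, 40, 45, 62]
Insert 62: [9, 15, 30, 33, 40, 45, 62]

Sorted: [9, 15, 30, 33, 40, 45, 62]


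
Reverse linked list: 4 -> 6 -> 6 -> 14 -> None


Step 1: curr=4, set curr.next=prev(None) | reversed so far: 4
Step 2: curr=6, set curr.next=prev(4) | reversed so far: 6 -> 4
Step 3: curr=6, set curr.next=prev(6) | reversed so far: 6 -> 6 -> 4
Step 4: curr=14, set curr.next=prev(6) | reversed so far: 14 -> 6 -> 6 -> 4

14 -> 6 -> 6 -> 4 -> None


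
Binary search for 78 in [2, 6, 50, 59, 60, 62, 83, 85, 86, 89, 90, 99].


Step 1: lo=0, hi=11, mid=5, val=62
Step 2: lo=6, hi=11, mid=8, val=86
Step 3: lo=6, hi=7, mid=6, val=83

Not found


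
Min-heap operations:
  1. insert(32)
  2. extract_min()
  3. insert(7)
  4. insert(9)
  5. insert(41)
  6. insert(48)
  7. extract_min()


insert(32) -> [32]
extract_min()->32, []
insert(7) -> [7]
insert(9) -> [7, 9]
insert(41) -> [7, 9, 41]
insert(48) -> [7, 9, 41, 48]
extract_min()->7, [9, 48, 41]

Final heap: [9, 48, 41]


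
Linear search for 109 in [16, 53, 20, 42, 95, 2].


i=0: 16!=109
i=1: 53!=109
i=2: 20!=109
i=3: 42!=109
i=4: 95!=109
i=5: 2!=109

Not found, 6 comps


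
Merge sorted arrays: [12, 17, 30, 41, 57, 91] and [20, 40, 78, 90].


Take 12 from A
Take 17 from A
Take 20 from B
Take 30 from A
Take 40 from B
Take 41 from A
Take 57 from A
Take 78 from B
Take 90 from B

Merged: [12, 17, 20, 30, 40, 41, 57, 78, 90, 91]


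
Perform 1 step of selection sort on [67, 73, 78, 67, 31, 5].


Initial: [67, 73, 78, 67, 31, 5]
Step 1: min=5 at 5
  Swap: [5, 73, 78, 67, 31, 67]

After 1 step: [5, 73, 78, 67, 31, 67]


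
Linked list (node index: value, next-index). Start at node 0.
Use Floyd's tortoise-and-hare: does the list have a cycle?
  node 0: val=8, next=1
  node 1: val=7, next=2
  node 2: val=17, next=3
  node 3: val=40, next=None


Floyd's tortoise (slow, +1) and hare (fast, +2):
  init: slow=0, fast=0
  step 1: slow=1, fast=2
  step 2: fast 2->3->None, no cycle

Cycle: no


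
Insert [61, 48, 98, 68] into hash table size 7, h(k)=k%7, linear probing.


Insert 61: h=5 -> slot 5
Insert 48: h=6 -> slot 6
Insert 98: h=0 -> slot 0
Insert 68: h=5, 3 probes -> slot 1

Table: [98, 68, None, None, None, 61, 48]


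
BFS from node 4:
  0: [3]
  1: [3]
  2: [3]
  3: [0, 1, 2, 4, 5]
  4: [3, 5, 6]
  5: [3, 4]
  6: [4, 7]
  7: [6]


Visit 4, enqueue [3, 5, 6]
Visit 3, enqueue [0, 1, 2]
Visit 5, enqueue []
Visit 6, enqueue [7]
Visit 0, enqueue []
Visit 1, enqueue []
Visit 2, enqueue []
Visit 7, enqueue []

BFS order: [4, 3, 5, 6, 0, 1, 2, 7]


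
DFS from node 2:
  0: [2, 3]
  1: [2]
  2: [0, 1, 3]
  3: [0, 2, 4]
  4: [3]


Visit 2, push [3, 1, 0]
Visit 0, push [3]
Visit 3, push [4]
Visit 4, push []
Visit 1, push []

DFS order: [2, 0, 3, 4, 1]


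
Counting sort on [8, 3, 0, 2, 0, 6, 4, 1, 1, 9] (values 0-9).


Input: [8, 3, 0, 2, 0, 6, 4, 1, 1, 9]
Counts: [2, 2, 1, 1, 1, 0, 1, 0, 1, 1]

Sorted: [0, 0, 1, 1, 2, 3, 4, 6, 8, 9]


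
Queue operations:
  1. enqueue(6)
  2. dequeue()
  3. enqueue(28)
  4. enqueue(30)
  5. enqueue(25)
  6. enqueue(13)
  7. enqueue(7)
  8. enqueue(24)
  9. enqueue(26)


enqueue(6) -> [6]
dequeue()->6, []
enqueue(28) -> [28]
enqueue(30) -> [28, 30]
enqueue(25) -> [28, 30, 25]
enqueue(13) -> [28, 30, 25, 13]
enqueue(7) -> [28, 30, 25, 13, 7]
enqueue(24) -> [28, 30, 25, 13, 7, 24]
enqueue(26) -> [28, 30, 25, 13, 7, 24, 26]

Final queue: [28, 30, 25, 13, 7, 24, 26]


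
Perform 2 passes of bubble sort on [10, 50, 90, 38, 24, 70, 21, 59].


Initial: [10, 50, 90, 38, 24, 70, 21, 59]
Pass 1: [10, 50, 38, 24, 70, 21, 59, 90] (5 swaps)
Pass 2: [10, 38, 24, 50, 21, 59, 70, 90] (4 swaps)

After 2 passes: [10, 38, 24, 50, 21, 59, 70, 90]


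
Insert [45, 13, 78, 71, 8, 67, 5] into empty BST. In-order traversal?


Insert 45: root
Insert 13: L from 45
Insert 78: R from 45
Insert 71: R from 45 -> L from 78
Insert 8: L from 45 -> L from 13
Insert 67: R from 45 -> L from 78 -> L from 71
Insert 5: L from 45 -> L from 13 -> L from 8

In-order: [5, 8, 13, 45, 67, 71, 78]


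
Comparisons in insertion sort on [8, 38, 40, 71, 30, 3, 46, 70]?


Algorithm: insertion sort
Input: [8, 38, 40, 71, 30, 3, 46, 70]
Sorted: [3, 8, 30, 38, 40, 46, 70, 71]

16


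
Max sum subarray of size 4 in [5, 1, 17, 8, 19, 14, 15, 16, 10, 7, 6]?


[0:4]: 31
[1:5]: 45
[2:6]: 58
[3:7]: 56
[4:8]: 64
[5:9]: 55
[6:10]: 48
[7:11]: 39

Max: 64 at [4:8]


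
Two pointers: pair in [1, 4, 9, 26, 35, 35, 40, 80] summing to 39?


lo=0(1)+hi=7(80)=81
lo=0(1)+hi=6(40)=41
lo=0(1)+hi=5(35)=36
lo=1(4)+hi=5(35)=39

Yes: 4+35=39


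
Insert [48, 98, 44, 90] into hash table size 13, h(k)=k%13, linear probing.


Insert 48: h=9 -> slot 9
Insert 98: h=7 -> slot 7
Insert 44: h=5 -> slot 5
Insert 90: h=12 -> slot 12

Table: [None, None, None, None, None, 44, None, 98, None, 48, None, None, 90]


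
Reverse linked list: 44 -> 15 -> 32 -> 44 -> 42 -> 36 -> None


Step 1: curr=44, set curr.next=prev(None) | reversed so far: 44
Step 2: curr=15, set curr.next=prev(44) | reversed so far: 15 -> 44
Step 3: curr=32, set curr.next=prev(15) | reversed so far: 32 -> 15 -> 44
Step 4: curr=44, set curr.next=prev(32) | reversed so far: 44 -> 32 -> 15 -> 44
Step 5: curr=42, set curr.next=prev(44) | reversed so far: 42 -> 44 -> 32 -> 15 -> 44
Step 6: curr=36, set curr.next=prev(42) | reversed so far: 36 -> 42 -> 44 -> 32 -> 15 -> 44

36 -> 42 -> 44 -> 32 -> 15 -> 44 -> None


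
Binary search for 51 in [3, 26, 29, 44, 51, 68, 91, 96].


Step 1: lo=0, hi=7, mid=3, val=44
Step 2: lo=4, hi=7, mid=5, val=68
Step 3: lo=4, hi=4, mid=4, val=51

Found at index 4


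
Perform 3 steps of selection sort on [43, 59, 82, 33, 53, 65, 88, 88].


Initial: [43, 59, 82, 33, 53, 65, 88, 88]
Step 1: min=33 at 3
  Swap: [33, 59, 82, 43, 53, 65, 88, 88]
Step 2: min=43 at 3
  Swap: [33, 43, 82, 59, 53, 65, 88, 88]
Step 3: min=53 at 4
  Swap: [33, 43, 53, 59, 82, 65, 88, 88]

After 3 steps: [33, 43, 53, 59, 82, 65, 88, 88]


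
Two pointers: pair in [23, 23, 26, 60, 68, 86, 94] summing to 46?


lo=0(23)+hi=6(94)=117
lo=0(23)+hi=5(86)=109
lo=0(23)+hi=4(68)=91
lo=0(23)+hi=3(60)=83
lo=0(23)+hi=2(26)=49
lo=0(23)+hi=1(23)=46

Yes: 23+23=46


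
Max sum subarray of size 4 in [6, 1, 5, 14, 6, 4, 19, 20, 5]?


[0:4]: 26
[1:5]: 26
[2:6]: 29
[3:7]: 43
[4:8]: 49
[5:9]: 48

Max: 49 at [4:8]


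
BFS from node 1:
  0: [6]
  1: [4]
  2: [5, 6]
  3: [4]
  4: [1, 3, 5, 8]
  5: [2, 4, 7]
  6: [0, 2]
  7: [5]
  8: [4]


Visit 1, enqueue [4]
Visit 4, enqueue [3, 5, 8]
Visit 3, enqueue []
Visit 5, enqueue [2, 7]
Visit 8, enqueue []
Visit 2, enqueue [6]
Visit 7, enqueue []
Visit 6, enqueue [0]
Visit 0, enqueue []

BFS order: [1, 4, 3, 5, 8, 2, 7, 6, 0]


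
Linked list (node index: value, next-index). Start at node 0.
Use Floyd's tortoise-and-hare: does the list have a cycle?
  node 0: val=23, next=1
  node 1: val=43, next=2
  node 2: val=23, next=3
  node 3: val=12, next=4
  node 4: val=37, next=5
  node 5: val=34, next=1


Floyd's tortoise (slow, +1) and hare (fast, +2):
  init: slow=0, fast=0
  step 1: slow=1, fast=2
  step 2: slow=2, fast=4
  step 3: slow=3, fast=1
  step 4: slow=4, fast=3
  step 5: slow=5, fast=5
  slow == fast at node 5: cycle detected

Cycle: yes


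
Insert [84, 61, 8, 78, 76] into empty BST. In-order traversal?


Insert 84: root
Insert 61: L from 84
Insert 8: L from 84 -> L from 61
Insert 78: L from 84 -> R from 61
Insert 76: L from 84 -> R from 61 -> L from 78

In-order: [8, 61, 76, 78, 84]


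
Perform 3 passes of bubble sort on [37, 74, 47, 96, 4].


Initial: [37, 74, 47, 96, 4]
Pass 1: [37, 47, 74, 4, 96] (2 swaps)
Pass 2: [37, 47, 4, 74, 96] (1 swaps)
Pass 3: [37, 4, 47, 74, 96] (1 swaps)

After 3 passes: [37, 4, 47, 74, 96]


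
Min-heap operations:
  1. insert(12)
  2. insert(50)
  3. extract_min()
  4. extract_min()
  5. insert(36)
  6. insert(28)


insert(12) -> [12]
insert(50) -> [12, 50]
extract_min()->12, [50]
extract_min()->50, []
insert(36) -> [36]
insert(28) -> [28, 36]

Final heap: [28, 36]


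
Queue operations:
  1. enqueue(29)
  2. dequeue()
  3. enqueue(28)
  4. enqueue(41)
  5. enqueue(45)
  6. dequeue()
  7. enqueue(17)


enqueue(29) -> [29]
dequeue()->29, []
enqueue(28) -> [28]
enqueue(41) -> [28, 41]
enqueue(45) -> [28, 41, 45]
dequeue()->28, [41, 45]
enqueue(17) -> [41, 45, 17]

Final queue: [41, 45, 17]


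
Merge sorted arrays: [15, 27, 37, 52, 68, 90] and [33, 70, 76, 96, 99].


Take 15 from A
Take 27 from A
Take 33 from B
Take 37 from A
Take 52 from A
Take 68 from A
Take 70 from B
Take 76 from B
Take 90 from A

Merged: [15, 27, 33, 37, 52, 68, 70, 76, 90, 96, 99]


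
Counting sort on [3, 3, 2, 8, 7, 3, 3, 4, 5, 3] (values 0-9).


Input: [3, 3, 2, 8, 7, 3, 3, 4, 5, 3]
Counts: [0, 0, 1, 5, 1, 1, 0, 1, 1, 0]

Sorted: [2, 3, 3, 3, 3, 3, 4, 5, 7, 8]


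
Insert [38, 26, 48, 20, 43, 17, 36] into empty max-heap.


Insert 38: [38]
Insert 26: [38, 26]
Insert 48: [48, 26, 38]
Insert 20: [48, 26, 38, 20]
Insert 43: [48, 43, 38, 20, 26]
Insert 17: [48, 43, 38, 20, 26, 17]
Insert 36: [48, 43, 38, 20, 26, 17, 36]

Final heap: [48, 43, 38, 20, 26, 17, 36]


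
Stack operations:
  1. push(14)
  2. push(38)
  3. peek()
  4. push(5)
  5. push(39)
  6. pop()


push(14) -> [14]
push(38) -> [14, 38]
peek()->38
push(5) -> [14, 38, 5]
push(39) -> [14, 38, 5, 39]
pop()->39, [14, 38, 5]

Final stack: [14, 38, 5]


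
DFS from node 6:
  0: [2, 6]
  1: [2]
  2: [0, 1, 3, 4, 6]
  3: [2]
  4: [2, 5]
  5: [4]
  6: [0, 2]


Visit 6, push [2, 0]
Visit 0, push [2]
Visit 2, push [4, 3, 1]
Visit 1, push []
Visit 3, push []
Visit 4, push [5]
Visit 5, push []

DFS order: [6, 0, 2, 1, 3, 4, 5]


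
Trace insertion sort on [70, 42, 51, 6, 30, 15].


Initial: [70, 42, 51, 6, 30, 15]
Insert 42: [42, 70, 51, 6, 30, 15]
Insert 51: [42, 51, 70, 6, 30, 15]
Insert 6: [6, 42, 51, 70, 30, 15]
Insert 30: [6, 30, 42, 51, 70, 15]
Insert 15: [6, 15, 30, 42, 51, 70]

Sorted: [6, 15, 30, 42, 51, 70]


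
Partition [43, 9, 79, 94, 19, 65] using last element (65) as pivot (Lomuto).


Pivot: 65
  43 <= 65: advance i (no swap)
  9 <= 65: advance i (no swap)
  19 <= 65: swap -> [43, 9, 19, 94, 79, 65]
Place pivot at 3: [43, 9, 19, 65, 79, 94]

Partitioned: [43, 9, 19, 65, 79, 94]


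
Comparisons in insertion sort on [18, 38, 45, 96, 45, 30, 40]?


Algorithm: insertion sort
Input: [18, 38, 45, 96, 45, 30, 40]
Sorted: [18, 30, 38, 40, 45, 45, 96]

14


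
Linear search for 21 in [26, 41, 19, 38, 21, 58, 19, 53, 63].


i=0: 26!=21
i=1: 41!=21
i=2: 19!=21
i=3: 38!=21
i=4: 21==21 found!

Found at 4, 5 comps


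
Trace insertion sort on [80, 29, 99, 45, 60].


Initial: [80, 29, 99, 45, 60]
Insert 29: [29, 80, 99, 45, 60]
Insert 99: [29, 80, 99, 45, 60]
Insert 45: [29, 45, 80, 99, 60]
Insert 60: [29, 45, 60, 80, 99]

Sorted: [29, 45, 60, 80, 99]


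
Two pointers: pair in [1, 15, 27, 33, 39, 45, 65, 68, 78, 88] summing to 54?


lo=0(1)+hi=9(88)=89
lo=0(1)+hi=8(78)=79
lo=0(1)+hi=7(68)=69
lo=0(1)+hi=6(65)=66
lo=0(1)+hi=5(45)=46
lo=1(15)+hi=5(45)=60
lo=1(15)+hi=4(39)=54

Yes: 15+39=54


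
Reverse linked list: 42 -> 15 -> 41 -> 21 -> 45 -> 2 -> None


Step 1: curr=42, set curr.next=prev(None) | reversed so far: 42
Step 2: curr=15, set curr.next=prev(42) | reversed so far: 15 -> 42
Step 3: curr=41, set curr.next=prev(15) | reversed so far: 41 -> 15 -> 42
Step 4: curr=21, set curr.next=prev(41) | reversed so far: 21 -> 41 -> 15 -> 42
Step 5: curr=45, set curr.next=prev(21) | reversed so far: 45 -> 21 -> 41 -> 15 -> 42
Step 6: curr=2, set curr.next=prev(45) | reversed so far: 2 -> 45 -> 21 -> 41 -> 15 -> 42

2 -> 45 -> 21 -> 41 -> 15 -> 42 -> None


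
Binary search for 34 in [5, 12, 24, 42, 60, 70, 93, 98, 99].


Step 1: lo=0, hi=8, mid=4, val=60
Step 2: lo=0, hi=3, mid=1, val=12
Step 3: lo=2, hi=3, mid=2, val=24
Step 4: lo=3, hi=3, mid=3, val=42

Not found


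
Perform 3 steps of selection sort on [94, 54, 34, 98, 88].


Initial: [94, 54, 34, 98, 88]
Step 1: min=34 at 2
  Swap: [34, 54, 94, 98, 88]
Step 2: min=54 at 1
  Swap: [34, 54, 94, 98, 88]
Step 3: min=88 at 4
  Swap: [34, 54, 88, 98, 94]

After 3 steps: [34, 54, 88, 98, 94]


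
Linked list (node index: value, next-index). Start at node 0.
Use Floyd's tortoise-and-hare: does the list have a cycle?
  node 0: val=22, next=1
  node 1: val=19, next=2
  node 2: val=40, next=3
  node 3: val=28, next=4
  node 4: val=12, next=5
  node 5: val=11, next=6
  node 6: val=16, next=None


Floyd's tortoise (slow, +1) and hare (fast, +2):
  init: slow=0, fast=0
  step 1: slow=1, fast=2
  step 2: slow=2, fast=4
  step 3: slow=3, fast=6
  step 4: fast -> None, no cycle

Cycle: no


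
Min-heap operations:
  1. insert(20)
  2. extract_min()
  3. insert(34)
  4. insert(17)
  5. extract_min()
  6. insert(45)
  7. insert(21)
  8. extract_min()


insert(20) -> [20]
extract_min()->20, []
insert(34) -> [34]
insert(17) -> [17, 34]
extract_min()->17, [34]
insert(45) -> [34, 45]
insert(21) -> [21, 45, 34]
extract_min()->21, [34, 45]

Final heap: [34, 45]


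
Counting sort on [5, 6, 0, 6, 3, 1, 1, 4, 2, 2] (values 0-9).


Input: [5, 6, 0, 6, 3, 1, 1, 4, 2, 2]
Counts: [1, 2, 2, 1, 1, 1, 2, 0, 0, 0]

Sorted: [0, 1, 1, 2, 2, 3, 4, 5, 6, 6]


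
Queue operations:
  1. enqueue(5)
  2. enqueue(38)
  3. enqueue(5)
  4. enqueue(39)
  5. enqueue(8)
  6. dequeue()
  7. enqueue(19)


enqueue(5) -> [5]
enqueue(38) -> [5, 38]
enqueue(5) -> [5, 38, 5]
enqueue(39) -> [5, 38, 5, 39]
enqueue(8) -> [5, 38, 5, 39, 8]
dequeue()->5, [38, 5, 39, 8]
enqueue(19) -> [38, 5, 39, 8, 19]

Final queue: [38, 5, 39, 8, 19]


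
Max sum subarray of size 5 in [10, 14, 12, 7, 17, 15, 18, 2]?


[0:5]: 60
[1:6]: 65
[2:7]: 69
[3:8]: 59

Max: 69 at [2:7]


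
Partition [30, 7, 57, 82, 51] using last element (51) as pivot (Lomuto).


Pivot: 51
  30 <= 51: advance i (no swap)
  7 <= 51: advance i (no swap)
Place pivot at 2: [30, 7, 51, 82, 57]

Partitioned: [30, 7, 51, 82, 57]


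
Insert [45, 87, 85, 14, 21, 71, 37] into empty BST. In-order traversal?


Insert 45: root
Insert 87: R from 45
Insert 85: R from 45 -> L from 87
Insert 14: L from 45
Insert 21: L from 45 -> R from 14
Insert 71: R from 45 -> L from 87 -> L from 85
Insert 37: L from 45 -> R from 14 -> R from 21

In-order: [14, 21, 37, 45, 71, 85, 87]


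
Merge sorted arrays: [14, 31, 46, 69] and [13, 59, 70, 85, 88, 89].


Take 13 from B
Take 14 from A
Take 31 from A
Take 46 from A
Take 59 from B
Take 69 from A

Merged: [13, 14, 31, 46, 59, 69, 70, 85, 88, 89]


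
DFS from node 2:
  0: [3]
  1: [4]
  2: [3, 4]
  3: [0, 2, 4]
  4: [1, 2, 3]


Visit 2, push [4, 3]
Visit 3, push [4, 0]
Visit 0, push []
Visit 4, push [1]
Visit 1, push []

DFS order: [2, 3, 0, 4, 1]


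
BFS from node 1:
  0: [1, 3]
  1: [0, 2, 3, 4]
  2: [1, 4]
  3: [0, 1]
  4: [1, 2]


Visit 1, enqueue [0, 2, 3, 4]
Visit 0, enqueue []
Visit 2, enqueue []
Visit 3, enqueue []
Visit 4, enqueue []

BFS order: [1, 0, 2, 3, 4]


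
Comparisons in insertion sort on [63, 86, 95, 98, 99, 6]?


Algorithm: insertion sort
Input: [63, 86, 95, 98, 99, 6]
Sorted: [6, 63, 86, 95, 98, 99]

9


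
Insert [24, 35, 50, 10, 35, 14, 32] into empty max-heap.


Insert 24: [24]
Insert 35: [35, 24]
Insert 50: [50, 24, 35]
Insert 10: [50, 24, 35, 10]
Insert 35: [50, 35, 35, 10, 24]
Insert 14: [50, 35, 35, 10, 24, 14]
Insert 32: [50, 35, 35, 10, 24, 14, 32]

Final heap: [50, 35, 35, 10, 24, 14, 32]


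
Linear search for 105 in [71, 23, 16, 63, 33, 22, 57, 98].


i=0: 71!=105
i=1: 23!=105
i=2: 16!=105
i=3: 63!=105
i=4: 33!=105
i=5: 22!=105
i=6: 57!=105
i=7: 98!=105

Not found, 8 comps


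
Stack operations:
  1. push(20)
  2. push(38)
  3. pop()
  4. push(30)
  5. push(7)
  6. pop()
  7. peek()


push(20) -> [20]
push(38) -> [20, 38]
pop()->38, [20]
push(30) -> [20, 30]
push(7) -> [20, 30, 7]
pop()->7, [20, 30]
peek()->30

Final stack: [20, 30]


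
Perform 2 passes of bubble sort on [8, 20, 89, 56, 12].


Initial: [8, 20, 89, 56, 12]
Pass 1: [8, 20, 56, 12, 89] (2 swaps)
Pass 2: [8, 20, 12, 56, 89] (1 swaps)

After 2 passes: [8, 20, 12, 56, 89]


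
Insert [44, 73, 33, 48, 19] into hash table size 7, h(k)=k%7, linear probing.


Insert 44: h=2 -> slot 2
Insert 73: h=3 -> slot 3
Insert 33: h=5 -> slot 5
Insert 48: h=6 -> slot 6
Insert 19: h=5, 2 probes -> slot 0

Table: [19, None, 44, 73, None, 33, 48]


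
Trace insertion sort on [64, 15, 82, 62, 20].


Initial: [64, 15, 82, 62, 20]
Insert 15: [15, 64, 82, 62, 20]
Insert 82: [15, 64, 82, 62, 20]
Insert 62: [15, 62, 64, 82, 20]
Insert 20: [15, 20, 62, 64, 82]

Sorted: [15, 20, 62, 64, 82]


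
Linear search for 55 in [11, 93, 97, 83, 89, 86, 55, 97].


i=0: 11!=55
i=1: 93!=55
i=2: 97!=55
i=3: 83!=55
i=4: 89!=55
i=5: 86!=55
i=6: 55==55 found!

Found at 6, 7 comps


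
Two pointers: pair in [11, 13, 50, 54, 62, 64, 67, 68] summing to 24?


lo=0(11)+hi=7(68)=79
lo=0(11)+hi=6(67)=78
lo=0(11)+hi=5(64)=75
lo=0(11)+hi=4(62)=73
lo=0(11)+hi=3(54)=65
lo=0(11)+hi=2(50)=61
lo=0(11)+hi=1(13)=24

Yes: 11+13=24


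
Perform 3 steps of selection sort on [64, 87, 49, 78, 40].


Initial: [64, 87, 49, 78, 40]
Step 1: min=40 at 4
  Swap: [40, 87, 49, 78, 64]
Step 2: min=49 at 2
  Swap: [40, 49, 87, 78, 64]
Step 3: min=64 at 4
  Swap: [40, 49, 64, 78, 87]

After 3 steps: [40, 49, 64, 78, 87]


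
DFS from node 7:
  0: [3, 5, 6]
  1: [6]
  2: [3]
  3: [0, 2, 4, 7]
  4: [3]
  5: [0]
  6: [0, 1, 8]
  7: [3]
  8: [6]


Visit 7, push [3]
Visit 3, push [4, 2, 0]
Visit 0, push [6, 5]
Visit 5, push []
Visit 6, push [8, 1]
Visit 1, push []
Visit 8, push []
Visit 2, push []
Visit 4, push []

DFS order: [7, 3, 0, 5, 6, 1, 8, 2, 4]


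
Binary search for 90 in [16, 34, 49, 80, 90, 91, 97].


Step 1: lo=0, hi=6, mid=3, val=80
Step 2: lo=4, hi=6, mid=5, val=91
Step 3: lo=4, hi=4, mid=4, val=90

Found at index 4


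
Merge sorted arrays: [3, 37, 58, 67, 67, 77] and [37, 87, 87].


Take 3 from A
Take 37 from A
Take 37 from B
Take 58 from A
Take 67 from A
Take 67 from A
Take 77 from A

Merged: [3, 37, 37, 58, 67, 67, 77, 87, 87]


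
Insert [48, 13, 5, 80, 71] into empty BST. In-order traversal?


Insert 48: root
Insert 13: L from 48
Insert 5: L from 48 -> L from 13
Insert 80: R from 48
Insert 71: R from 48 -> L from 80

In-order: [5, 13, 48, 71, 80]


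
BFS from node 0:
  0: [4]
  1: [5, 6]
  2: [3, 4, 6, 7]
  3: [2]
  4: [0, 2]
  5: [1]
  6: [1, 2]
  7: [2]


Visit 0, enqueue [4]
Visit 4, enqueue [2]
Visit 2, enqueue [3, 6, 7]
Visit 3, enqueue []
Visit 6, enqueue [1]
Visit 7, enqueue []
Visit 1, enqueue [5]
Visit 5, enqueue []

BFS order: [0, 4, 2, 3, 6, 7, 1, 5]


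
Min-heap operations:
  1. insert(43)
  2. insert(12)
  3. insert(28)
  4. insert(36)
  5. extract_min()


insert(43) -> [43]
insert(12) -> [12, 43]
insert(28) -> [12, 43, 28]
insert(36) -> [12, 36, 28, 43]
extract_min()->12, [28, 36, 43]

Final heap: [28, 36, 43]


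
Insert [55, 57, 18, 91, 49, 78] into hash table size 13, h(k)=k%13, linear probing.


Insert 55: h=3 -> slot 3
Insert 57: h=5 -> slot 5
Insert 18: h=5, 1 probes -> slot 6
Insert 91: h=0 -> slot 0
Insert 49: h=10 -> slot 10
Insert 78: h=0, 1 probes -> slot 1

Table: [91, 78, None, 55, None, 57, 18, None, None, None, 49, None, None]


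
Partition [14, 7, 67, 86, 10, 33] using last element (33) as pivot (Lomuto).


Pivot: 33
  14 <= 33: advance i (no swap)
  7 <= 33: advance i (no swap)
  10 <= 33: swap -> [14, 7, 10, 86, 67, 33]
Place pivot at 3: [14, 7, 10, 33, 67, 86]

Partitioned: [14, 7, 10, 33, 67, 86]


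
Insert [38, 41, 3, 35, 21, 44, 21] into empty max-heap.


Insert 38: [38]
Insert 41: [41, 38]
Insert 3: [41, 38, 3]
Insert 35: [41, 38, 3, 35]
Insert 21: [41, 38, 3, 35, 21]
Insert 44: [44, 38, 41, 35, 21, 3]
Insert 21: [44, 38, 41, 35, 21, 3, 21]

Final heap: [44, 38, 41, 35, 21, 3, 21]


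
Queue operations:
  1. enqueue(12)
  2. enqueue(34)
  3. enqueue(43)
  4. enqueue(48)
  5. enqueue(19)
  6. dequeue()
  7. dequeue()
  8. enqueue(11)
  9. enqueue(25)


enqueue(12) -> [12]
enqueue(34) -> [12, 34]
enqueue(43) -> [12, 34, 43]
enqueue(48) -> [12, 34, 43, 48]
enqueue(19) -> [12, 34, 43, 48, 19]
dequeue()->12, [34, 43, 48, 19]
dequeue()->34, [43, 48, 19]
enqueue(11) -> [43, 48, 19, 11]
enqueue(25) -> [43, 48, 19, 11, 25]

Final queue: [43, 48, 19, 11, 25]


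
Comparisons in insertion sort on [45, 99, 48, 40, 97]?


Algorithm: insertion sort
Input: [45, 99, 48, 40, 97]
Sorted: [40, 45, 48, 97, 99]

8


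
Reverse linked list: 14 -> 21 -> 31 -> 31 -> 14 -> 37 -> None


Step 1: curr=14, set curr.next=prev(None) | reversed so far: 14
Step 2: curr=21, set curr.next=prev(14) | reversed so far: 21 -> 14
Step 3: curr=31, set curr.next=prev(21) | reversed so far: 31 -> 21 -> 14
Step 4: curr=31, set curr.next=prev(31) | reversed so far: 31 -> 31 -> 21 -> 14
Step 5: curr=14, set curr.next=prev(31) | reversed so far: 14 -> 31 -> 31 -> 21 -> 14
Step 6: curr=37, set curr.next=prev(14) | reversed so far: 37 -> 14 -> 31 -> 31 -> 21 -> 14

37 -> 14 -> 31 -> 31 -> 21 -> 14 -> None


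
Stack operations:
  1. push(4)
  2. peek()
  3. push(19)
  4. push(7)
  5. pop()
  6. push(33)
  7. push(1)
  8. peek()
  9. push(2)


push(4) -> [4]
peek()->4
push(19) -> [4, 19]
push(7) -> [4, 19, 7]
pop()->7, [4, 19]
push(33) -> [4, 19, 33]
push(1) -> [4, 19, 33, 1]
peek()->1
push(2) -> [4, 19, 33, 1, 2]

Final stack: [4, 19, 33, 1, 2]


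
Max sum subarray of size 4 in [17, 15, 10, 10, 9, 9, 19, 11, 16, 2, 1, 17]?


[0:4]: 52
[1:5]: 44
[2:6]: 38
[3:7]: 47
[4:8]: 48
[5:9]: 55
[6:10]: 48
[7:11]: 30
[8:12]: 36

Max: 55 at [5:9]


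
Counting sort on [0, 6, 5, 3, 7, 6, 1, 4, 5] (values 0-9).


Input: [0, 6, 5, 3, 7, 6, 1, 4, 5]
Counts: [1, 1, 0, 1, 1, 2, 2, 1, 0, 0]

Sorted: [0, 1, 3, 4, 5, 5, 6, 6, 7]


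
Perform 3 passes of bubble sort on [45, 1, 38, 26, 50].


Initial: [45, 1, 38, 26, 50]
Pass 1: [1, 38, 26, 45, 50] (3 swaps)
Pass 2: [1, 26, 38, 45, 50] (1 swaps)
Pass 3: [1, 26, 38, 45, 50] (0 swaps)

After 3 passes: [1, 26, 38, 45, 50]


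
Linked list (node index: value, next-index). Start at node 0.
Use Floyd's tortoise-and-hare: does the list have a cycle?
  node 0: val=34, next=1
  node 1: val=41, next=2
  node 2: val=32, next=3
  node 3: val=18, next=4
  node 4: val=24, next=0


Floyd's tortoise (slow, +1) and hare (fast, +2):
  init: slow=0, fast=0
  step 1: slow=1, fast=2
  step 2: slow=2, fast=4
  step 3: slow=3, fast=1
  step 4: slow=4, fast=3
  step 5: slow=0, fast=0
  slow == fast at node 0: cycle detected

Cycle: yes


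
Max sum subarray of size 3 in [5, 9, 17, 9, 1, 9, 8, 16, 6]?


[0:3]: 31
[1:4]: 35
[2:5]: 27
[3:6]: 19
[4:7]: 18
[5:8]: 33
[6:9]: 30

Max: 35 at [1:4]
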